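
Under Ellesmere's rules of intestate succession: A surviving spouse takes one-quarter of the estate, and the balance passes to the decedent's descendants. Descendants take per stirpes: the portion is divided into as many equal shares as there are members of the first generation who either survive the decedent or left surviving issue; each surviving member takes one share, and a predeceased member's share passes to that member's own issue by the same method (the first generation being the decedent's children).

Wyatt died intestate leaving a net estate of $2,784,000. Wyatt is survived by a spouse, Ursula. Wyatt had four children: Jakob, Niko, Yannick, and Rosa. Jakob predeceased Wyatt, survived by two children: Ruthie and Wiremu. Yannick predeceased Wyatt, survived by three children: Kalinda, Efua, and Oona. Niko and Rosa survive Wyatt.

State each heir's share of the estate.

Ursula: $696,000; Ruthie: $261,000; Wiremu: $261,000; Niko: $522,000; Kalinda: $174,000; Efua: $174,000; Oona: $174,000; Rosa: $522,000

Ursula takes one-quarter of $2,784,000 = $696,000. The remaining $2,088,000 passes to the descendants.
The descendants' portion ($2,088,000) is divided into 4 shares of $522,000: Niko and Rosa each take $522,000; Jakob's $522,000 share passes to Jakob's issue; Yannick's $522,000 share passes to Yannick's issue.
Jakob's share ($522,000) is divided into 2 shares of $261,000: Ruthie and Wiremu each take $261,000.
Yannick's share ($522,000) is divided into 3 shares of $174,000: Kalinda, Efua, and Oona each take $174,000.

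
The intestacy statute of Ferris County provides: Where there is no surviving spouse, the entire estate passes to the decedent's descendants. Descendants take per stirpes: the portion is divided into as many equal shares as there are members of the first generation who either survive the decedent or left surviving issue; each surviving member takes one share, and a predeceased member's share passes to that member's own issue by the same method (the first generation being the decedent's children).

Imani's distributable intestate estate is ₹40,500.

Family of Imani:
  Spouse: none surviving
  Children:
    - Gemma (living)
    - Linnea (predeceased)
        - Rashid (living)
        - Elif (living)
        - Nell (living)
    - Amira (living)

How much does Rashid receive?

Rashid receives ₹4,500.

The entire ₹40,500 passes to the descendants.
That amount (₹40,500) is divided into 3 shares of ₹13,500: Gemma and Amira each take ₹13,500; Linnea's ₹13,500 share passes to Linnea's issue.
Linnea's share (₹13,500) is divided into 3 shares of ₹4,500: Rashid, Elif, and Nell each take ₹4,500.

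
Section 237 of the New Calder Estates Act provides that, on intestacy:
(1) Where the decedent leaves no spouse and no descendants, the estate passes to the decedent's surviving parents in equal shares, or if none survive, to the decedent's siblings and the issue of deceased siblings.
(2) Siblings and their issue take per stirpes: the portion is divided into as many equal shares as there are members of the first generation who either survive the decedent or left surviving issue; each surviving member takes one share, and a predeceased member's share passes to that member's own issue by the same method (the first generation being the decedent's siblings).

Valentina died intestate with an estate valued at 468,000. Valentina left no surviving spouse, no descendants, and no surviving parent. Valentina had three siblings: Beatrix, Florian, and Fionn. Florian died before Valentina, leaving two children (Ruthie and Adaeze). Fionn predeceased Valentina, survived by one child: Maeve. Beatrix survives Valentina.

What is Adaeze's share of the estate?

Adaeze receives 78,000.

The entire 468,000 passes to the siblings and their issue.
That amount (468,000) is divided into 3 shares of 156,000: Beatrix takes 156,000; Florian's 156,000 share passes to Florian's issue; Fionn's 156,000 share passes to Fionn's issue.
Florian's share (156,000) is divided into 2 shares of 78,000: Ruthie and Adaeze each take 78,000.
Fionn's share (156,000) passes entirely to Maeve.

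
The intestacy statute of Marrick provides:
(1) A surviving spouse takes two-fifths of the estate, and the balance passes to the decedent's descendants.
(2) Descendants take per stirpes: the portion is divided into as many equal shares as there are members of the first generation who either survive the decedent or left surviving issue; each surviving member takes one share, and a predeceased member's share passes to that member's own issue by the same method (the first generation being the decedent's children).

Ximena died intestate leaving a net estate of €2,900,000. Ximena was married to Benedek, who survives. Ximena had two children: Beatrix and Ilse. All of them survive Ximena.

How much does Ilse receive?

Ilse receives €870,000.

Benedek takes two-fifths of €2,900,000 = €1,160,000. The remaining €1,740,000 passes to the descendants.
The descendants' portion (€1,740,000) is divided into 2 shares of €870,000: Beatrix and Ilse each take €870,000.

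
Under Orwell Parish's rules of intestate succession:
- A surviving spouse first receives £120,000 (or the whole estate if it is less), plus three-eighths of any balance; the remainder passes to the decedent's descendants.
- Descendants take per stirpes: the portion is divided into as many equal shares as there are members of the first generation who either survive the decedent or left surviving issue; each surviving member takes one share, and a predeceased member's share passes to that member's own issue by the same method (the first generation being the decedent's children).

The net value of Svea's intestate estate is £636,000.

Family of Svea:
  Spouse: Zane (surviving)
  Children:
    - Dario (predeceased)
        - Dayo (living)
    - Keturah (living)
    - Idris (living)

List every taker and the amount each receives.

Zane first takes £120,000, leaving a balance of £516,000. Zane then takes three-eighths of the balance (£193,500), for a total of £313,500. The remaining £322,500 passes to the descendants.
The descendants' portion (£322,500) is divided into 3 shares of £107,500: Keturah and Idris each take £107,500; Dario's £107,500 share passes to Dario's issue.
Dario's share (£107,500) passes entirely to Dayo.

Zane: £313,500; Dayo: £107,500; Keturah: £107,500; Idris: £107,500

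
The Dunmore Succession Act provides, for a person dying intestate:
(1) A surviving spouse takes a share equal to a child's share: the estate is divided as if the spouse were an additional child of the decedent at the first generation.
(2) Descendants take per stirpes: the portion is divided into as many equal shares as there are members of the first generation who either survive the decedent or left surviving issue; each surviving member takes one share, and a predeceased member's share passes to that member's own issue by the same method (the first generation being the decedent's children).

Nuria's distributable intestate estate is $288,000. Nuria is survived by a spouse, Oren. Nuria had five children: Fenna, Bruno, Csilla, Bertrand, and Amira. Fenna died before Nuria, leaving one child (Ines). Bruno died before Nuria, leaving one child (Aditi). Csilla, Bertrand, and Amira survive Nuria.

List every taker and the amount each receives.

The spouse counts as an additional share at the children's level, so there are 6 primary shares of $48,000. Oren takes one such share ($48,000).
The children's combined portion ($240,000) is divided into 5 shares of $48,000: Csilla, Bertrand, and Amira each take $48,000; Fenna's $48,000 share passes to Fenna's issue; Bruno's $48,000 share passes to Bruno's issue.
Fenna's share ($48,000) passes entirely to Ines.
Bruno's share ($48,000) passes entirely to Aditi.

Oren: $48,000; Ines: $48,000; Aditi: $48,000; Csilla: $48,000; Bertrand: $48,000; Amira: $48,000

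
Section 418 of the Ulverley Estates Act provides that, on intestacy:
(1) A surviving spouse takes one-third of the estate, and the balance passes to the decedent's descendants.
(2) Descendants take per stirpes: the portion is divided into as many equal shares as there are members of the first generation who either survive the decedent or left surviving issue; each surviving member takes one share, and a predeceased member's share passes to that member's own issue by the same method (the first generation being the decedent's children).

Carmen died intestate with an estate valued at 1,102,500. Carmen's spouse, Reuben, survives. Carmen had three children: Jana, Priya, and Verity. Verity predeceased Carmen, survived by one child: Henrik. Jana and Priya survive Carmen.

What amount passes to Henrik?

Reuben takes one-third of 1,102,500 = 367,500. The remaining 735,000 passes to the descendants.
The descendants' portion (735,000) is divided into 3 shares of 245,000: Jana and Priya each take 245,000; Verity's 245,000 share passes to Verity's issue.
Verity's share (245,000) passes entirely to Henrik.

Henrik receives 245,000.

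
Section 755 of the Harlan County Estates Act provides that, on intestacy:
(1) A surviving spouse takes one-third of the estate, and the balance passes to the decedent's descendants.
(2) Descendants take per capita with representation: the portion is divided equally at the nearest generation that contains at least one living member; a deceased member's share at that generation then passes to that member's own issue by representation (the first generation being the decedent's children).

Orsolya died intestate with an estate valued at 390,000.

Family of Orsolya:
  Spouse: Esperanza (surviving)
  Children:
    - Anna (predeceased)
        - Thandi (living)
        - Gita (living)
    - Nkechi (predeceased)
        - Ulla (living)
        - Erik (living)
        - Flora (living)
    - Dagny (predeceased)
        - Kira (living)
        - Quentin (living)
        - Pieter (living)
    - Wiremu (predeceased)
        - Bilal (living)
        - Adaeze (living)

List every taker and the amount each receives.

Esperanza: 130,000; Thandi: 26,000; Gita: 26,000; Ulla: 26,000; Erik: 26,000; Flora: 26,000; Kira: 26,000; Quentin: 26,000; Pieter: 26,000; Bilal: 26,000; Adaeze: 26,000

Esperanza takes one-third of 390,000 = 130,000. The remaining 260,000 passes to the descendants.
No child survives, so the initial division is made at the grandchildren's generation.
The descendants' portion (260,000) is divided into 10 shares of 26,000: Thandi, Gita, Ulla, Erik, Flora, Kira, Quentin, Pieter, Bilal, and Adaeze each take 26,000.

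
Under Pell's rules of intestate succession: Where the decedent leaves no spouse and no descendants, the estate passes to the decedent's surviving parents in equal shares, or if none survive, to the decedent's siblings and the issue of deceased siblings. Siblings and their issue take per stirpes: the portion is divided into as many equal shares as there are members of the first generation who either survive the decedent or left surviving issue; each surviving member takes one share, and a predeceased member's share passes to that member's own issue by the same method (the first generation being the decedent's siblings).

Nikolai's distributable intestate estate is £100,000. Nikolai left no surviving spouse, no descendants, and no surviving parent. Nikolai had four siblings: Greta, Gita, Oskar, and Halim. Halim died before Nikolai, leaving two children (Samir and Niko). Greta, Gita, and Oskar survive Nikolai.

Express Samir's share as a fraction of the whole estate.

Samir receives 1/8 of the estate.

The entire £100,000 passes to the siblings and their issue.
That amount (£100,000) is divided into 4 shares of £25,000: Greta, Gita, and Oskar each take £25,000; Halim's £25,000 share passes to Halim's issue.
Halim's share (£25,000) is divided into 2 shares of £12,500: Samir and Niko each take £12,500.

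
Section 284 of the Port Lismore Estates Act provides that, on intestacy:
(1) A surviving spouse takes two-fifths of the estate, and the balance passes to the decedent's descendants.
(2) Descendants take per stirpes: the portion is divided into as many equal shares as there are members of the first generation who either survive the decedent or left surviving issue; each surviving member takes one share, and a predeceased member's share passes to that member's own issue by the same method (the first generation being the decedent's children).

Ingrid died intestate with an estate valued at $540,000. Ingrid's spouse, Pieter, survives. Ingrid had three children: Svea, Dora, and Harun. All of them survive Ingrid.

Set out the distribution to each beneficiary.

Pieter: $216,000; Svea: $108,000; Dora: $108,000; Harun: $108,000

Pieter takes two-fifths of $540,000 = $216,000. The remaining $324,000 passes to the descendants.
The descendants' portion ($324,000) is divided into 3 shares of $108,000: Svea, Dora, and Harun each take $108,000.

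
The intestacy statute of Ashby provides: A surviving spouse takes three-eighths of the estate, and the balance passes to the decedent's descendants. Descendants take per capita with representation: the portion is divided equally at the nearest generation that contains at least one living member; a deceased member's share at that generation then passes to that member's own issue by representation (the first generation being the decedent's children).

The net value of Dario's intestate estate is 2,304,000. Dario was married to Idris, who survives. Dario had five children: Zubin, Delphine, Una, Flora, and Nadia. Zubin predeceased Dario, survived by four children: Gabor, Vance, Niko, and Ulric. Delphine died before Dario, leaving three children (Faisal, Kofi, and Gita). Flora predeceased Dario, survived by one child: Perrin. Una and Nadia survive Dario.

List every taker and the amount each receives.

Idris takes three-eighths of 2,304,000 = 864,000. The remaining 1,440,000 passes to the descendants.
The descendants' portion (1,440,000) is divided into 5 shares of 288,000: Una and Nadia each take 288,000; Zubin's 288,000 share passes to Zubin's issue; Delphine's 288,000 share passes to Delphine's issue; Flora's 288,000 share passes to Flora's issue.
Zubin's share (288,000) is divided into 4 shares of 72,000: Gabor, Vance, Niko, and Ulric each take 72,000.
Delphine's share (288,000) is divided into 3 shares of 96,000: Faisal, Kofi, and Gita each take 96,000.
Flora's share (288,000) passes entirely to Perrin.

Idris: 864,000; Gabor: 72,000; Vance: 72,000; Niko: 72,000; Ulric: 72,000; Faisal: 96,000; Kofi: 96,000; Gita: 96,000; Una: 288,000; Perrin: 288,000; Nadia: 288,000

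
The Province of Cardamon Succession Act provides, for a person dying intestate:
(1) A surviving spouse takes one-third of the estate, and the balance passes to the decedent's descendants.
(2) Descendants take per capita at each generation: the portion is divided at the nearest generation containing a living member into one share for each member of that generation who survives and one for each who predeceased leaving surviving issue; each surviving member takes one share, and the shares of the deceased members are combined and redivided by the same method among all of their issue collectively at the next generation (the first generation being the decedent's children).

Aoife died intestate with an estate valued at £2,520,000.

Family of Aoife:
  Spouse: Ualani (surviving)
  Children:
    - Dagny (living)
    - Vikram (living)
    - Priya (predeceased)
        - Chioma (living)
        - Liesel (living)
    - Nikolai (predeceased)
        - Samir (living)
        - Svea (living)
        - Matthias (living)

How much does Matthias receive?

Matthias receives £168,000.

Ualani takes one-third of £2,520,000 = £840,000. The remaining £1,680,000 passes to the descendants.
The descendants' portion (£1,680,000) is divided at the children's generation into 4 shares of £420,000. Dagny and Vikram each take £420,000. The 2 shares of the deceased (Priya and Nikolai) are combined into a pool of £840,000.
That pool (£840,000) is divided at the grandchildren's generation equally among Chioma, Liesel, Samir, Svea, and Matthias: £168,000 each.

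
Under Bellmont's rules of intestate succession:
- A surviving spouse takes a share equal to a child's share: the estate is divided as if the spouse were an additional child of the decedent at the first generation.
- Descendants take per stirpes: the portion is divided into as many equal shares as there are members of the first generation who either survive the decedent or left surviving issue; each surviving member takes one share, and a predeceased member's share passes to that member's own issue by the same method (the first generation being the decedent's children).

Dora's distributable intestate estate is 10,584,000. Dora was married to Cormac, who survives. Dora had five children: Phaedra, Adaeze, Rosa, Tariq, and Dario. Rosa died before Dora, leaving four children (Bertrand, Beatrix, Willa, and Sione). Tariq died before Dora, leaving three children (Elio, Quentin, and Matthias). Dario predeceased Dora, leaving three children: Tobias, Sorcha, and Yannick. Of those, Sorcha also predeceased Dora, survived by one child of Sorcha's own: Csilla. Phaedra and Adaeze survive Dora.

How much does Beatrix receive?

Beatrix receives 441,000.

The spouse counts as an additional share at the children's level, so there are 6 primary shares of 1,764,000. Cormac takes one such share (1,764,000).
The children's combined portion (8,820,000) is divided into 5 shares of 1,764,000: Phaedra and Adaeze each take 1,764,000; Rosa's 1,764,000 share passes to Rosa's issue; Tariq's 1,764,000 share passes to Tariq's issue; Dario's 1,764,000 share passes to Dario's issue.
Rosa's share (1,764,000) is divided into 4 shares of 441,000: Bertrand, Beatrix, Willa, and Sione each take 441,000.
Tariq's share (1,764,000) is divided into 3 shares of 588,000: Elio, Quentin, and Matthias each take 588,000.
Dario's share (1,764,000) is divided into 3 shares of 588,000: Tobias and Yannick each take 588,000; Sorcha's 588,000 share passes to Sorcha's issue.
Sorcha's share (588,000) passes entirely to Csilla.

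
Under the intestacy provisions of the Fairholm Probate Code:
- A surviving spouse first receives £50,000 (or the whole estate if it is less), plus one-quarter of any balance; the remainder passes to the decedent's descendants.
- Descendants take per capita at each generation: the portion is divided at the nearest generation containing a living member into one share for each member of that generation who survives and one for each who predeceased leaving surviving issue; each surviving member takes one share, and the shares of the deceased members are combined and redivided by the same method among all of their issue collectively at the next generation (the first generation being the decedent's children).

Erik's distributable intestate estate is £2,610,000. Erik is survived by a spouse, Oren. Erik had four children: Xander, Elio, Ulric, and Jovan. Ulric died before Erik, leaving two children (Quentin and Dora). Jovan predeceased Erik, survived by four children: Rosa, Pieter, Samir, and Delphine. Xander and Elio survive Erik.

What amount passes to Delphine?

Delphine receives £160,000.

Oren first takes £50,000, leaving a balance of £2,560,000. Oren then takes one-quarter of the balance (£640,000), for a total of £690,000. The remaining £1,920,000 passes to the descendants.
The descendants' portion (£1,920,000) is divided at the children's generation into 4 shares of £480,000. Xander and Elio each take £480,000. The 2 shares of the deceased (Ulric and Jovan) are combined into a pool of £960,000.
That pool (£960,000) is divided at the grandchildren's generation equally among Quentin, Dora, Rosa, Pieter, Samir, and Delphine: £160,000 each.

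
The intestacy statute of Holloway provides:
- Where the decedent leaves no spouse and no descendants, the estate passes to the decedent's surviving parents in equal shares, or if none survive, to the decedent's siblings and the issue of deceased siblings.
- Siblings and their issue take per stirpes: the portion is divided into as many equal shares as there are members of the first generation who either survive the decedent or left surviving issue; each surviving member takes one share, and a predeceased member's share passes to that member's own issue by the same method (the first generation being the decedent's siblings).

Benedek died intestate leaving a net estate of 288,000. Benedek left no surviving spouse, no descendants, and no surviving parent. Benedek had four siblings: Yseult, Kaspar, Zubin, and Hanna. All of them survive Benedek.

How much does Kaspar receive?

The entire 288,000 passes to the siblings and their issue.
That amount (288,000) is divided into 4 shares of 72,000: Yseult, Kaspar, Zubin, and Hanna each take 72,000.

Kaspar receives 72,000.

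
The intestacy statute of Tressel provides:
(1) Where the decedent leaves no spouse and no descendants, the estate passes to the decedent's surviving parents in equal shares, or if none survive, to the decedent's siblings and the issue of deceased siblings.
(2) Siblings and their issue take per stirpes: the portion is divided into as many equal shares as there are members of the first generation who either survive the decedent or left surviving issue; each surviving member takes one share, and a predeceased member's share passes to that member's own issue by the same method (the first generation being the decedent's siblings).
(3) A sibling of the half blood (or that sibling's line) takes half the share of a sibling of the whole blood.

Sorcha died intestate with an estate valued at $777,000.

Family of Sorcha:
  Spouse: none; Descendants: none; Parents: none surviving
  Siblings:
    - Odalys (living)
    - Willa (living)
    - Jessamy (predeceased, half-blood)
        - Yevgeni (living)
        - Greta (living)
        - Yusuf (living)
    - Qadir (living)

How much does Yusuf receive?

Yusuf receives $37,000.

The entire $777,000 passes to the siblings and their issue.
Counting each half-blood sibling's line as half a unit, there are 7/2 units in $777,000, so one unit is $222,000. Whole-blood lines (Odalys, Willa, and Qadir) take $222,000 each; half-blood lines (Jessamy) take $111,000 each.
Jessamy's share ($111,000) is divided into 3 shares of $37,000: Yevgeni, Greta, and Yusuf each take $37,000.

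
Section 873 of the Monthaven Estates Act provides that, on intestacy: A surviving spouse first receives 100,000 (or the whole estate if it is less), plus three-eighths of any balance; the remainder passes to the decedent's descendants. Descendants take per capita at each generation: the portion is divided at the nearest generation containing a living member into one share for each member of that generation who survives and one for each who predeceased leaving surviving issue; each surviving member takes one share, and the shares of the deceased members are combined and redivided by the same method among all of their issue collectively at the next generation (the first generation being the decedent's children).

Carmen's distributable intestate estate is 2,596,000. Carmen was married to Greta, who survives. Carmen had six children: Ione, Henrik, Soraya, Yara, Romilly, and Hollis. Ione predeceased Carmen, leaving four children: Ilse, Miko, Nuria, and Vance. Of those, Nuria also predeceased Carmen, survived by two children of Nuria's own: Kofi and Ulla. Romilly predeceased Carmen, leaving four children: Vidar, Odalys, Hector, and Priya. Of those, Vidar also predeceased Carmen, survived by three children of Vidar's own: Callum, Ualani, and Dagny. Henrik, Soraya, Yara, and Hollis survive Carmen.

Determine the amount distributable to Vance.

Vance receives 65,000.

Greta first takes 100,000, leaving a balance of 2,496,000. Greta then takes three-eighths of the balance (936,000), for a total of 1,036,000. The remaining 1,560,000 passes to the descendants.
The descendants' portion (1,560,000) is divided at the children's generation into 6 shares of 260,000. Henrik, Soraya, Yara, and Hollis each take 260,000. The 2 shares of the deceased (Ione and Romilly) are combined into a pool of 520,000.
That pool (520,000) is divided at the grandchildren's generation into 8 shares of 65,000. Ilse, Miko, Vance, Odalys, Hector, and Priya each take 65,000. The 2 shares of the deceased (Nuria and Vidar) are combined into a pool of 130,000.
That pool (130,000) is divided at the great-grandchildren's generation equally among Kofi, Ulla, Callum, Ualani, and Dagny: 26,000 each.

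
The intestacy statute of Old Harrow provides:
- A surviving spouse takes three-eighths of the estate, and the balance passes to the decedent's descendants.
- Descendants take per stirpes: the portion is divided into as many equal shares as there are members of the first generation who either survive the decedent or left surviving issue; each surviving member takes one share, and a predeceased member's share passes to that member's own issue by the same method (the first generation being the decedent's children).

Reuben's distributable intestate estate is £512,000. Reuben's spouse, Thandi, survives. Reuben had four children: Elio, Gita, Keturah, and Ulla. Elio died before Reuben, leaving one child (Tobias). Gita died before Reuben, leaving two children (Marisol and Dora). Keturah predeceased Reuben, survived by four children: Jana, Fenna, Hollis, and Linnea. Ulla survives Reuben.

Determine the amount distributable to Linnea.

Thandi takes three-eighths of £512,000 = £192,000. The remaining £320,000 passes to the descendants.
The descendants' portion (£320,000) is divided into 4 shares of £80,000: Ulla takes £80,000; Elio's £80,000 share passes to Elio's issue; Gita's £80,000 share passes to Gita's issue; Keturah's £80,000 share passes to Keturah's issue.
Elio's share (£80,000) passes entirely to Tobias.
Gita's share (£80,000) is divided into 2 shares of £40,000: Marisol and Dora each take £40,000.
Keturah's share (£80,000) is divided into 4 shares of £20,000: Jana, Fenna, Hollis, and Linnea each take £20,000.

Linnea receives £20,000.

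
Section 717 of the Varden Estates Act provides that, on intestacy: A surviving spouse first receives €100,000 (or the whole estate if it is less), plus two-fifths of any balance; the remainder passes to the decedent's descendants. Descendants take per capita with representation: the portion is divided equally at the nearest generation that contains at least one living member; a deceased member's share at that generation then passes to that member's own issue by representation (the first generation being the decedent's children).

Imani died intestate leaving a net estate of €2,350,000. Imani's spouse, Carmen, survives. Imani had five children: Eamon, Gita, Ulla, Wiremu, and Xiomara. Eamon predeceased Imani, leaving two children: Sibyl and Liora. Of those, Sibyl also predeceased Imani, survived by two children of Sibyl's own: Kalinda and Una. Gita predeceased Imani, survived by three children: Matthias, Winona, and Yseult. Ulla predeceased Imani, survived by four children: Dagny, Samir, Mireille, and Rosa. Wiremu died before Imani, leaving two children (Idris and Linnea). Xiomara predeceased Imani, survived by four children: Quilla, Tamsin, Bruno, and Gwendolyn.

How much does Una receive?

Carmen first takes €100,000, leaving a balance of €2,250,000. Carmen then takes two-fifths of the balance (€900,000), for a total of €1,000,000. The remaining €1,350,000 passes to the descendants.
No child survives, so the initial division is made at the grandchildren's generation.
The descendants' portion (€1,350,000) is divided into 15 shares of €90,000: Liora, Matthias, Winona, Yseult, Dagny, Samir, Mireille, Rosa, Idris, Linnea, Quilla, Tamsin, Bruno, and Gwendolyn each take €90,000; Sibyl's €90,000 share passes to Sibyl's issue.
Sibyl's share (€90,000) is divided into 2 shares of €45,000: Kalinda and Una each take €45,000.

Una receives €45,000.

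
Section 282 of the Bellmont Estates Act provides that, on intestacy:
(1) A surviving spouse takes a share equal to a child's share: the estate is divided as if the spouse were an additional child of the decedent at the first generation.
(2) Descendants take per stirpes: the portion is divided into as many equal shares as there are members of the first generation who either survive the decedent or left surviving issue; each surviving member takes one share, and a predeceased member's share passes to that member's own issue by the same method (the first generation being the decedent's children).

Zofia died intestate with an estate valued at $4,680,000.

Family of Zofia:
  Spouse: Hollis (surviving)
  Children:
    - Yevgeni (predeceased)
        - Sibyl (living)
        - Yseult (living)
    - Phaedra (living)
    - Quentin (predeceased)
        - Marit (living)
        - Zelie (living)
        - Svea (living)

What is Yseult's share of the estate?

The spouse counts as an additional share at the children's level, so there are 4 primary shares of $1,170,000. Hollis takes one such share ($1,170,000).
The children's combined portion ($3,510,000) is divided into 3 shares of $1,170,000: Phaedra takes $1,170,000; Yevgeni's $1,170,000 share passes to Yevgeni's issue; Quentin's $1,170,000 share passes to Quentin's issue.
Yevgeni's share ($1,170,000) is divided into 2 shares of $585,000: Sibyl and Yseult each take $585,000.
Quentin's share ($1,170,000) is divided into 3 shares of $390,000: Marit, Zelie, and Svea each take $390,000.

Yseult receives $585,000.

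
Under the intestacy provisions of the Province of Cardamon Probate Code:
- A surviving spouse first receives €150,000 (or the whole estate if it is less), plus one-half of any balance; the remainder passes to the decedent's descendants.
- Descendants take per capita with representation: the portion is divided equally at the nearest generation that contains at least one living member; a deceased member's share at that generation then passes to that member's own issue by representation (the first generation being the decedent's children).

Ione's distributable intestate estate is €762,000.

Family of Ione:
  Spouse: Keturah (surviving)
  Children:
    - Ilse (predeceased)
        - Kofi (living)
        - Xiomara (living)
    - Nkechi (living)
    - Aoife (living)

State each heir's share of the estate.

Keturah first takes €150,000, leaving a balance of €612,000. Keturah then takes one-half of the balance (€306,000), for a total of €456,000. The remaining €306,000 passes to the descendants.
The descendants' portion (€306,000) is divided into 3 shares of €102,000: Nkechi and Aoife each take €102,000; Ilse's €102,000 share passes to Ilse's issue.
Ilse's share (€102,000) is divided into 2 shares of €51,000: Kofi and Xiomara each take €51,000.

Keturah: €456,000; Kofi: €51,000; Xiomara: €51,000; Nkechi: €102,000; Aoife: €102,000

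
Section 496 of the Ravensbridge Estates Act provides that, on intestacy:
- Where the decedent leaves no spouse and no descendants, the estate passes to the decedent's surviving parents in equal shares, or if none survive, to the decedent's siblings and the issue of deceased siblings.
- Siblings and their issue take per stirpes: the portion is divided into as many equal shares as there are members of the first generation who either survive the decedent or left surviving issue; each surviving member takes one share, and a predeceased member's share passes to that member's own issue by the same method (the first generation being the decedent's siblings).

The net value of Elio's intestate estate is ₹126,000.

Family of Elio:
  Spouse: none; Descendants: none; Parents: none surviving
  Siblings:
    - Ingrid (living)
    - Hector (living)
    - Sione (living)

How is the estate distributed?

The entire ₹126,000 passes to the siblings and their issue.
That amount (₹126,000) is divided into 3 shares of ₹42,000: Ingrid, Hector, and Sione each take ₹42,000.

Ingrid: ₹42,000; Hector: ₹42,000; Sione: ₹42,000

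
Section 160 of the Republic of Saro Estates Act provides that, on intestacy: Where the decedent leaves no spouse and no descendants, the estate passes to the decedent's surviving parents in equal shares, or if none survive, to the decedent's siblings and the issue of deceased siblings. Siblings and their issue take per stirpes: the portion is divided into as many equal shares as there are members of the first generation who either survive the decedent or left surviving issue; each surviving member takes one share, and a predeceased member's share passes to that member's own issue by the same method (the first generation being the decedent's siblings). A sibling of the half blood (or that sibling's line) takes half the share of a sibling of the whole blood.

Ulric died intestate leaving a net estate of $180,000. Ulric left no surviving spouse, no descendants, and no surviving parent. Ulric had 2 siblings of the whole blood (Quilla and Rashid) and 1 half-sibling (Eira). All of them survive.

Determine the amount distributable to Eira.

Eira receives $36,000.

The entire $180,000 passes to the siblings and their issue.
Counting each half-blood sibling's line as half a unit, there are 5/2 units in $180,000, so one unit is $72,000. Whole-blood lines (Quilla and Rashid) take $72,000 each; half-blood lines (Eira) take $36,000 each.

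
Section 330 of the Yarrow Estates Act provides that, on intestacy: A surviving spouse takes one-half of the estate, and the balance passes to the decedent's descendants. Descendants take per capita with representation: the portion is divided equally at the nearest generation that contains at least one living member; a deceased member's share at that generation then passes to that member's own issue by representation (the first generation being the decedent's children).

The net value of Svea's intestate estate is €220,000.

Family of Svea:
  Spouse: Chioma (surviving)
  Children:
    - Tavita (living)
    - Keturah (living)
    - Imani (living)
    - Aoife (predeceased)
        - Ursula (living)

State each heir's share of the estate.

Chioma: €110,000; Tavita: €27,500; Keturah: €27,500; Imani: €27,500; Ursula: €27,500

Chioma takes one-half of €220,000 = €110,000. The remaining €110,000 passes to the descendants.
The descendants' portion (€110,000) is divided into 4 shares of €27,500: Tavita, Keturah, and Imani each take €27,500; Aoife's €27,500 share passes to Aoife's issue.
Aoife's share (€27,500) passes entirely to Ursula.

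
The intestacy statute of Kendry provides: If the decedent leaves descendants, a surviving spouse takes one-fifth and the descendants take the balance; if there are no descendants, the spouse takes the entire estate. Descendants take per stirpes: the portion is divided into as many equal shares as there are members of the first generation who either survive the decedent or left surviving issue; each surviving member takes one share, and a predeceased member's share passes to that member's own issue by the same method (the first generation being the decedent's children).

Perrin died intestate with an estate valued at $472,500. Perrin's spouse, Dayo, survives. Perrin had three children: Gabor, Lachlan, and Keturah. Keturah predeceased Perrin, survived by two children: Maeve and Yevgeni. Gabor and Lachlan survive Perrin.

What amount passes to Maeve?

Maeve receives $63,000.

Dayo takes one-fifth of $472,500 = $94,500. The remaining $378,000 passes to the descendants.
The descendants' portion ($378,000) is divided into 3 shares of $126,000: Gabor and Lachlan each take $126,000; Keturah's $126,000 share passes to Keturah's issue.
Keturah's share ($126,000) is divided into 2 shares of $63,000: Maeve and Yevgeni each take $63,000.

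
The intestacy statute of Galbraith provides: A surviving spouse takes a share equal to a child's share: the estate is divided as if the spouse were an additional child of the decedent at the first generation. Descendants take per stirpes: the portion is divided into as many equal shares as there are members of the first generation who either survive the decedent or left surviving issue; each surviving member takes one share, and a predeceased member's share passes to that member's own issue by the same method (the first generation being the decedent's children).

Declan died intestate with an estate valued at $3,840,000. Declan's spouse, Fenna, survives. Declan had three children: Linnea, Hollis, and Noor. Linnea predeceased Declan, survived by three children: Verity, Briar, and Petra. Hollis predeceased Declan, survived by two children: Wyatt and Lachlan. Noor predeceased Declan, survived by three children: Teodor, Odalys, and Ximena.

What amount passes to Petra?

The spouse counts as an additional share at the children's level, so there are 4 primary shares of $960,000. Fenna takes one such share ($960,000).
The children's combined portion ($2,880,000) is divided into 3 shares of $960,000: Linnea's $960,000 share passes to Linnea's issue; Hollis's $960,000 share passes to Hollis's issue; Noor's $960,000 share passes to Noor's issue.
Linnea's share ($960,000) is divided into 3 shares of $320,000: Verity, Briar, and Petra each take $320,000.
Hollis's share ($960,000) is divided into 2 shares of $480,000: Wyatt and Lachlan each take $480,000.
Noor's share ($960,000) is divided into 3 shares of $320,000: Teodor, Odalys, and Ximena each take $320,000.

Petra receives $320,000.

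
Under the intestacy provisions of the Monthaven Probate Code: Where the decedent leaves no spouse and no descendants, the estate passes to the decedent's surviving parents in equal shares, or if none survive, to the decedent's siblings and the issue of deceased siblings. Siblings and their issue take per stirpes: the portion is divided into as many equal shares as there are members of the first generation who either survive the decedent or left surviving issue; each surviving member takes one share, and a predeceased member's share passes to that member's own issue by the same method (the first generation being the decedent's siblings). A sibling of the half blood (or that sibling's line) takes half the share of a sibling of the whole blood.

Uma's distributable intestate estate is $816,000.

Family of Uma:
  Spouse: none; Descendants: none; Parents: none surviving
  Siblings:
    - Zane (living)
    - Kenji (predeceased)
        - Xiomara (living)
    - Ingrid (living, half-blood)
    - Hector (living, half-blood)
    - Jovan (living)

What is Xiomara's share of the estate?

The entire $816,000 passes to the siblings and their issue.
Counting each half-blood sibling's line as half a unit, there are 4 units in $816,000, so one unit is $204,000. Whole-blood lines (Zane, Kenji, and Jovan) take $204,000 each; half-blood lines (Ingrid and Hector) take $102,000 each.
Kenji's share ($204,000) passes entirely to Xiomara.

Xiomara receives $204,000.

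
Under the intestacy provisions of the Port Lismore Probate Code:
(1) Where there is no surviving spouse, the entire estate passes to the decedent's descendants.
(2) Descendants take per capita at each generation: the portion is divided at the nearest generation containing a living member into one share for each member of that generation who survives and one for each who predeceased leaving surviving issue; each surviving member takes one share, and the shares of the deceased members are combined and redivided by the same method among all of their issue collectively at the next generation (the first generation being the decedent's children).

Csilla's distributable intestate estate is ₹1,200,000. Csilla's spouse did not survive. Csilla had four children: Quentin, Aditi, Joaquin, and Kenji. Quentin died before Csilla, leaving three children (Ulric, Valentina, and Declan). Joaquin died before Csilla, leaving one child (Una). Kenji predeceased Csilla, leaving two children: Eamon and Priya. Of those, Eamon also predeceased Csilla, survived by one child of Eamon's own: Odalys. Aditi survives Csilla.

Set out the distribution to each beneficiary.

The entire ₹1,200,000 passes to the descendants.
That amount (₹1,200,000) is divided at the children's generation into 4 shares of ₹300,000. Aditi takes ₹300,000. The 3 shares of the deceased (Quentin, Joaquin, and Kenji) are combined into a pool of ₹900,000.
That pool (₹900,000) is divided at the grandchildren's generation into 6 shares of ₹150,000. Ulric, Valentina, Declan, Una, and Priya each take ₹150,000. The remaining share for the deceased Eamon (₹150,000) is carried to the next generation.
That pool (₹150,000) passes entirely to Odalys, the sole taker at the great-grandchildren's generation.

Ulric: ₹150,000; Valentina: ₹150,000; Declan: ₹150,000; Aditi: ₹300,000; Una: ₹150,000; Odalys: ₹150,000; Priya: ₹150,000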